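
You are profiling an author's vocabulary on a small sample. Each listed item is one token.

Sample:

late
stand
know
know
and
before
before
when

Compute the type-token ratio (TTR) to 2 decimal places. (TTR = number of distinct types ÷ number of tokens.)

N = 8 tokens, V = 6 types.
TTR = V / N = 6 / 8 = 0.75

0.75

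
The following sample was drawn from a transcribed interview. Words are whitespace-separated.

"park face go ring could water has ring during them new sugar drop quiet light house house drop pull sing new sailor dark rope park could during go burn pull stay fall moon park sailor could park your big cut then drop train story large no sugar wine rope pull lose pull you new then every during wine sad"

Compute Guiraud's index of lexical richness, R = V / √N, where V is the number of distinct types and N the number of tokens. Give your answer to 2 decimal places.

4.82

N = 59, V = 37.
√N = 7.681146
R = 37 / 7.681146 = 4.82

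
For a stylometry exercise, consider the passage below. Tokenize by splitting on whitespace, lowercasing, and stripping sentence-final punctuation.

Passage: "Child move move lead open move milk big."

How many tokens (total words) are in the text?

8

Tokens: child, move, move, lead, open, move, milk, big
N = 8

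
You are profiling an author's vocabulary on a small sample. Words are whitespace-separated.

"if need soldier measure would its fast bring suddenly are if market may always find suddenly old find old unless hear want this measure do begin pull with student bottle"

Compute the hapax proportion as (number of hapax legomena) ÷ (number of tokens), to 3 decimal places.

0.667

Frequencies: if:2, measure:2, suddenly:2, find:2, old:2, need:1, soldier:1, would:1, its:1, fast:1, bring:1, are:1, market:1, may:1, always:1, unless:1, hear:1, want:1, this:1, do:1, … (5 more, each freq 1)
Hapax count = 20; token count = 30.
Ratio = 20 / 30 = 0.667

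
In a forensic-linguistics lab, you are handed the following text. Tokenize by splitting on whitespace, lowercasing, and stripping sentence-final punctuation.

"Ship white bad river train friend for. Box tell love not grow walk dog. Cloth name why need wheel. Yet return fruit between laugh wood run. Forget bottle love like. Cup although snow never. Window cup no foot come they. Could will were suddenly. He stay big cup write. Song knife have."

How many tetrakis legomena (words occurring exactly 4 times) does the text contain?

0

Frequencies: cup:3, love:2, ship:1, white:1, bad:1, river:1, train:1, friend:1, for:1, box:1, tell:1, not:1, grow:1, walk:1, dog:1, cloth:1, name:1, why:1, need:1, wheel:1, … (29 more, each freq 1)
Words with frequency 4: (none)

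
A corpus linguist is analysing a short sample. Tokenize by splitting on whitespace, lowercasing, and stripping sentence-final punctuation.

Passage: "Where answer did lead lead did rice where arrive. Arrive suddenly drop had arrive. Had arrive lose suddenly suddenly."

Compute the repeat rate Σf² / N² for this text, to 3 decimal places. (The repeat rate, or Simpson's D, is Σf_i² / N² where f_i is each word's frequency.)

Frequencies: arrive:4, suddenly:3, where:2, did:2, lead:2, had:2, answer:1, rice:1, drop:1, lose:1
Σf² = 45; N² = 361
Repeat rate = 45 / 361 = 0.125

0.125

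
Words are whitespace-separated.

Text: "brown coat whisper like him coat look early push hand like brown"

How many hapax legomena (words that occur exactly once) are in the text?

Frequencies: brown:2, coat:2, like:2, whisper:1, him:1, look:1, early:1, push:1, hand:1
Hapax (freq=1): early, hand, him, look, push, whisper

6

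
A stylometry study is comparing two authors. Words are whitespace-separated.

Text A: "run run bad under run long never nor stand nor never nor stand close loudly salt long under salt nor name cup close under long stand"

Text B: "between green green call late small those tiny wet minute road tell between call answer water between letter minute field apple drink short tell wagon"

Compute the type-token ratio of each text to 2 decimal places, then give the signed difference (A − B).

TTR(A) = 12/26 = 0.46
TTR(B) = 19/25 = 0.76
Difference = 0.46 − 0.76 = -0.30

-0.30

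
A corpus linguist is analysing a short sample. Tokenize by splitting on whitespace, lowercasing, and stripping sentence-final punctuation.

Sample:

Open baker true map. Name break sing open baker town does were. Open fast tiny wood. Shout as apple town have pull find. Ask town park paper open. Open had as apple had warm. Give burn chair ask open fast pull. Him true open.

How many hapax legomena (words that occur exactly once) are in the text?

18

Frequencies: open:7, town:3, baker:2, true:2, fast:2, as:2, apple:2, pull:2, ask:2, had:2, map:1, name:1, break:1, sing:1, does:1, were:1, tiny:1, wood:1, shout:1, have:1, … (8 more, each freq 1)
Hapax (freq=1): break, burn, chair, does, find, give, have, him, map, name, paper, park, shout, sing, tiny, warm, were, wood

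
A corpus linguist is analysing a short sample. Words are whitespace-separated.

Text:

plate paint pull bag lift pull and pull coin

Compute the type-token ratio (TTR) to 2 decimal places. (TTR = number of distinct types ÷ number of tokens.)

N = 9 tokens, V = 7 types.
TTR = V / N = 7 / 9 = 0.78

0.78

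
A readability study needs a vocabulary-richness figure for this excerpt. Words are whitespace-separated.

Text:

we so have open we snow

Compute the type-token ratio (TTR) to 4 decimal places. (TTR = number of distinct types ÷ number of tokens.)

0.8333

N = 6 tokens, V = 5 types.
TTR = V / N = 5 / 6 = 0.8333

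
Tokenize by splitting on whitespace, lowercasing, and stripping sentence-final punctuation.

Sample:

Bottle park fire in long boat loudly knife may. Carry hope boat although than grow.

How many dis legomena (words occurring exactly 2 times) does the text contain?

1

Frequencies: boat:2, bottle:1, park:1, fire:1, in:1, long:1, loudly:1, knife:1, may:1, carry:1, hope:1, although:1, than:1, grow:1
Words with frequency 2: boat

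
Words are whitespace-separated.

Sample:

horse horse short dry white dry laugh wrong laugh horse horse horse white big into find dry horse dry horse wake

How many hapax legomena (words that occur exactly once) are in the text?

6

Frequencies: horse:7, dry:4, white:2, laugh:2, short:1, wrong:1, big:1, into:1, find:1, wake:1
Hapax (freq=1): big, find, into, short, wake, wrong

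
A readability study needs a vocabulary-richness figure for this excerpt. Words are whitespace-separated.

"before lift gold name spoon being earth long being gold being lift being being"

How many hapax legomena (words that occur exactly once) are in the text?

5

Frequencies: being:5, lift:2, gold:2, before:1, name:1, spoon:1, earth:1, long:1
Hapax (freq=1): before, earth, long, name, spoon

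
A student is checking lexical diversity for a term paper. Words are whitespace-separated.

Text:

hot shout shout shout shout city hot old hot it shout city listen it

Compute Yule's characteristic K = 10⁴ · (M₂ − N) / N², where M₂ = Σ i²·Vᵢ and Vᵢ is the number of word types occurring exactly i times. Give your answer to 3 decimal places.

Frequencies: shout:5, hot:3, city:2, it:2, old:1, listen:1
N = 14. Frequency spectrum: V_1=2, V_2=2, V_3=1, V_5=1
M₂ = 1²·2 + 2²·2 + 3²·1 + 5²·1 = 44
K = 10000 × (44 − 14) / 14² = 1530.612

1530.612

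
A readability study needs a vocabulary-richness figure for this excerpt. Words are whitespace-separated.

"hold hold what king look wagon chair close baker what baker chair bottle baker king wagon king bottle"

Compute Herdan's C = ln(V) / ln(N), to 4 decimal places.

N = 18, V = 9.
ln(V) = 2.197225, ln(N) = 2.890372
C = 2.197225 / 2.890372 = 0.7602

0.7602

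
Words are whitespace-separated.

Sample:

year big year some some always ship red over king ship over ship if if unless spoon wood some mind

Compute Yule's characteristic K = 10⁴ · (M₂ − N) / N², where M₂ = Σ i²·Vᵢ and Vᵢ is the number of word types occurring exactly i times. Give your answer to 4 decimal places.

Frequencies: some:3, ship:3, year:2, over:2, if:2, big:1, always:1, red:1, king:1, unless:1, spoon:1, wood:1, mind:1
N = 20. Frequency spectrum: V_1=8, V_2=3, V_3=2
M₂ = 1²·8 + 2²·3 + 3²·2 = 38
K = 10000 × (38 − 20) / 20² = 450.0000

450.0000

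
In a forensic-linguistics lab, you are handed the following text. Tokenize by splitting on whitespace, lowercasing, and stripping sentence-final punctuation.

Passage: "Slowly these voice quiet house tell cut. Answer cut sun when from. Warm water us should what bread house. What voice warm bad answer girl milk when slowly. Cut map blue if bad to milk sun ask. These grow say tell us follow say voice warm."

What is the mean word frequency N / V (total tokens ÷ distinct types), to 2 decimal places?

1.64

N = 46 tokens, V = 28 types.
Mean frequency = N / V = 46 / 28 = 1.64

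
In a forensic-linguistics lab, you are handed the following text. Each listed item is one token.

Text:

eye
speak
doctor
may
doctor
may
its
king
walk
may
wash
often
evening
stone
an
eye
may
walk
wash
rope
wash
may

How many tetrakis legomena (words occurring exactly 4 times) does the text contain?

Frequencies: may:5, wash:3, eye:2, doctor:2, walk:2, speak:1, its:1, king:1, often:1, evening:1, stone:1, an:1, rope:1
Words with frequency 4: (none)

0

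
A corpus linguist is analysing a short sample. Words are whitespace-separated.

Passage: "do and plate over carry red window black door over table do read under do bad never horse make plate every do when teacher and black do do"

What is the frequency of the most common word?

Frequencies: do:6, and:2, plate:2, over:2, black:2, carry:1, red:1, window:1, door:1, table:1, read:1, under:1, bad:1, never:1, horse:1, make:1, every:1, when:1, teacher:1
Most common: 'do' with frequency 6.

6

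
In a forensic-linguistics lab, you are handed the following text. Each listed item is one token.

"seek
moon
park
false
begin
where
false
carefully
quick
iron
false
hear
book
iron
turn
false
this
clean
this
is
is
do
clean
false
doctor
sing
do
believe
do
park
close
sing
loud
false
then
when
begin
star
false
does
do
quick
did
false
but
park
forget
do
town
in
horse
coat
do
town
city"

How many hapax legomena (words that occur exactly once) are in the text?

22

Frequencies: false:8, do:6, park:3, begin:2, quick:2, iron:2, this:2, clean:2, is:2, sing:2, town:2, seek:1, moon:1, where:1, carefully:1, hear:1, book:1, turn:1, doctor:1, believe:1, … (13 more, each freq 1)
Hapax (freq=1): believe, book, but, carefully, city, close, coat, did, doctor, does, forget, hear, horse, in, loud, moon, seek, star, then, turn, when, where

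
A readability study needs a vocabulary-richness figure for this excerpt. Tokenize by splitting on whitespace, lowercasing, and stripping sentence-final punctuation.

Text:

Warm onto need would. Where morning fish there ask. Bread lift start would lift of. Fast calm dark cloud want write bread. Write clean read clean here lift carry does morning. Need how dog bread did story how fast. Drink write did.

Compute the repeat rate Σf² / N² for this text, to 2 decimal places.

Frequencies: bread:3, lift:3, write:3, need:2, would:2, morning:2, fast:2, clean:2, how:2, did:2, warm:1, onto:1, where:1, fish:1, there:1, ask:1, start:1, of:1, calm:1, dark:1, … (9 more, each freq 1)
Σf² = 74; N² = 1764
Repeat rate = 74 / 1764 = 0.04

0.04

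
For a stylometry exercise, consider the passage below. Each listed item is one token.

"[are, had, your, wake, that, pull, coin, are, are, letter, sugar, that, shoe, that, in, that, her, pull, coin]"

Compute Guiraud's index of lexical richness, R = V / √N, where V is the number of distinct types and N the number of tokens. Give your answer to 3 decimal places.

N = 19, V = 12.
√N = 4.358899
R = 12 / 4.358899 = 2.753

2.753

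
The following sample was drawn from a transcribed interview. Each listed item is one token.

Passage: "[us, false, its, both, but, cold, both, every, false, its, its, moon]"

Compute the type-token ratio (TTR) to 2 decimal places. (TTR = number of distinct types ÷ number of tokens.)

N = 12 tokens, V = 8 types.
TTR = V / N = 8 / 12 = 0.67

0.67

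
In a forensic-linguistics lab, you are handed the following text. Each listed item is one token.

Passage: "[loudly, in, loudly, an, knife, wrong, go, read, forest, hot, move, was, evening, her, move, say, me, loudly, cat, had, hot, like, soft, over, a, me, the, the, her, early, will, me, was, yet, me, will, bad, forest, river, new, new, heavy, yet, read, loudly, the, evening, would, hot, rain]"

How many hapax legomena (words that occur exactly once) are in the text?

18

Frequencies: loudly:4, me:4, hot:3, the:3, read:2, forest:2, move:2, was:2, evening:2, her:2, will:2, yet:2, new:2, in:1, an:1, knife:1, wrong:1, go:1, say:1, cat:1, … (11 more, each freq 1)
Hapax (freq=1): a, an, bad, cat, early, go, had, heavy, in, knife, like, over, rain, river, say, soft, would, wrong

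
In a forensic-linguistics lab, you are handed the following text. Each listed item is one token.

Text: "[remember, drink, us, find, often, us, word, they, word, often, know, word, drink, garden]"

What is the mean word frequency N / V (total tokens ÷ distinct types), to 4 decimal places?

1.5556

N = 14 tokens, V = 9 types.
Mean frequency = N / V = 14 / 9 = 1.5556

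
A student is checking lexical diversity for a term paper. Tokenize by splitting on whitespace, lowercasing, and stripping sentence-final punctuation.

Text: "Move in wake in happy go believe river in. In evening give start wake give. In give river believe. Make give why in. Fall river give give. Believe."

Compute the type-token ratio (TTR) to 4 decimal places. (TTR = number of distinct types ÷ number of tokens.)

N = 28 tokens, V = 13 types.
TTR = V / N = 13 / 28 = 0.4643

0.4643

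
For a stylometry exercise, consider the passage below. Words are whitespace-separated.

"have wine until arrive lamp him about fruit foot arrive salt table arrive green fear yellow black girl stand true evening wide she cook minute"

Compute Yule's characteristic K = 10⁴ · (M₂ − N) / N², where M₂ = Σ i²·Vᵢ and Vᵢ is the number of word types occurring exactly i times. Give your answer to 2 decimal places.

Frequencies: arrive:3, have:1, wine:1, until:1, lamp:1, him:1, about:1, fruit:1, foot:1, salt:1, table:1, green:1, fear:1, yellow:1, black:1, girl:1, stand:1, true:1, evening:1, wide:1, … (3 more, each freq 1)
N = 25. Frequency spectrum: V_1=22, V_3=1
M₂ = 1²·22 + 3²·1 = 31
K = 10000 × (31 − 25) / 25² = 96.00

96.00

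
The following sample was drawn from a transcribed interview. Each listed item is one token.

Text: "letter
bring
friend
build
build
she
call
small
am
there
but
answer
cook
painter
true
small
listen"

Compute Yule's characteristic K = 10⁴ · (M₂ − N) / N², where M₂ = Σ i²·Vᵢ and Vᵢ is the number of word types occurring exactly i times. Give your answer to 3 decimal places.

Frequencies: build:2, small:2, letter:1, bring:1, friend:1, she:1, call:1, am:1, there:1, but:1, answer:1, cook:1, painter:1, true:1, listen:1
N = 17. Frequency spectrum: V_1=13, V_2=2
M₂ = 1²·13 + 2²·2 = 21
K = 10000 × (21 − 17) / 17² = 138.408

138.408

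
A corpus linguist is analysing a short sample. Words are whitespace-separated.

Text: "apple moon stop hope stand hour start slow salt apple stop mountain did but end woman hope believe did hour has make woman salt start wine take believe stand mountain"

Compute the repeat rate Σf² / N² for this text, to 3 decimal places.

Frequencies: apple:2, stop:2, hope:2, stand:2, hour:2, start:2, salt:2, mountain:2, did:2, woman:2, believe:2, moon:1, slow:1, but:1, end:1, has:1, make:1, wine:1, take:1
Σf² = 52; N² = 900
Repeat rate = 52 / 900 = 0.058

0.058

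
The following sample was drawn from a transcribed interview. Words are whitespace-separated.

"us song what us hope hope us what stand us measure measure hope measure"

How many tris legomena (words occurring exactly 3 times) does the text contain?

2

Frequencies: us:4, hope:3, measure:3, what:2, song:1, stand:1
Words with frequency 3: hope, measure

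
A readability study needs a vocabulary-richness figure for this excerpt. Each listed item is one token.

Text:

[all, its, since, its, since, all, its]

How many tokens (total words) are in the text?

Tokens: all, its, since, its, since, all, its
N = 7

7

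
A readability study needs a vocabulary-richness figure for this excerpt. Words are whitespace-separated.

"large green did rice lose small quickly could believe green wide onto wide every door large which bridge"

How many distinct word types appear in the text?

Distinct types: {believe, bridge, could, did, door, every, green, large, lose, onto, quickly, rice, small, which, wide}
V = 15

15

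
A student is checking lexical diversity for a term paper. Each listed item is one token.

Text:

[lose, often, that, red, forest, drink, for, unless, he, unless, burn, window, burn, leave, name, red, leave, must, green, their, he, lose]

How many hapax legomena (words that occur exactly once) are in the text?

Frequencies: lose:2, red:2, unless:2, he:2, burn:2, leave:2, often:1, that:1, forest:1, drink:1, for:1, window:1, name:1, must:1, green:1, their:1
Hapax (freq=1): drink, for, forest, green, must, name, often, that, their, window

10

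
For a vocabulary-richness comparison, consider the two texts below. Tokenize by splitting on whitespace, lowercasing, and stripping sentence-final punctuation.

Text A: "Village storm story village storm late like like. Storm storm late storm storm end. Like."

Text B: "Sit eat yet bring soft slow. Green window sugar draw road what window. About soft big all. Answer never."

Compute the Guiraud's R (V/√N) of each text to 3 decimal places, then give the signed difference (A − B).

A: V=6, N=15, R=1.549
B: V=17, N=19, R=3.900
Difference = 1.549 − 3.900 = -2.351

-2.351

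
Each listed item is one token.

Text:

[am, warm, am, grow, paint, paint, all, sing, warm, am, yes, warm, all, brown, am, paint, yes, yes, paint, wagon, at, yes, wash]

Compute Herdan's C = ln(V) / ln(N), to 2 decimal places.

0.76

N = 23, V = 11.
ln(V) = 2.397895, ln(N) = 3.135494
C = 2.397895 / 3.135494 = 0.76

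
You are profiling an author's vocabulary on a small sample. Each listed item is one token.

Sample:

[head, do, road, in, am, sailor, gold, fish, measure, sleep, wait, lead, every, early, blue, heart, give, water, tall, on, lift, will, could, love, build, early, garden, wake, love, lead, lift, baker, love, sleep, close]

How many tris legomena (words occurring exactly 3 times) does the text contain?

1

Frequencies: love:3, sleep:2, lead:2, early:2, lift:2, head:1, do:1, road:1, in:1, am:1, sailor:1, gold:1, fish:1, measure:1, wait:1, every:1, blue:1, heart:1, give:1, water:1, … (9 more, each freq 1)
Words with frequency 3: love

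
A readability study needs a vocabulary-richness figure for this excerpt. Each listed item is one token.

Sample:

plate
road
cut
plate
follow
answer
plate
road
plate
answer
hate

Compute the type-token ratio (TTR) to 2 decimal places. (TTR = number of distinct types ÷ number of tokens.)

N = 11 tokens, V = 6 types.
TTR = V / N = 6 / 11 = 0.55

0.55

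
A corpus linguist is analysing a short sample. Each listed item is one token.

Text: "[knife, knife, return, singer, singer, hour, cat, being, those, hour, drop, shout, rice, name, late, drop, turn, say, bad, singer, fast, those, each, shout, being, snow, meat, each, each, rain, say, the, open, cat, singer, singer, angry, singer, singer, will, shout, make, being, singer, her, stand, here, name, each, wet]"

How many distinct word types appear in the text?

Distinct types: {angry, bad, being, cat, drop, each, fast, her, here, hour, knife, late, make, meat, name, open, rain, return, rice, say, shout, singer, snow, stand, the, those, turn, wet, will}
V = 29

29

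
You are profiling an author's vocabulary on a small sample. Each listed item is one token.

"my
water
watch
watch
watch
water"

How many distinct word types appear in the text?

Distinct types: {my, watch, water}
V = 3

3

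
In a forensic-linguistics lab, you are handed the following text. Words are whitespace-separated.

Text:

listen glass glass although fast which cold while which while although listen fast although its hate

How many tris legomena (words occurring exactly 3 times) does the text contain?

Frequencies: although:3, listen:2, glass:2, fast:2, which:2, while:2, cold:1, its:1, hate:1
Words with frequency 3: although

1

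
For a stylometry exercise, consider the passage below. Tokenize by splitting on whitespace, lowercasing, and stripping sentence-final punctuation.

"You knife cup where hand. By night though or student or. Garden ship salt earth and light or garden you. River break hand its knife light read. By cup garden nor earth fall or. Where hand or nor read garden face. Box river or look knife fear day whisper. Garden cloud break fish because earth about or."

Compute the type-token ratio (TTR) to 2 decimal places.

N = 57 tokens, V = 32 types.
TTR = V / N = 32 / 57 = 0.56

0.56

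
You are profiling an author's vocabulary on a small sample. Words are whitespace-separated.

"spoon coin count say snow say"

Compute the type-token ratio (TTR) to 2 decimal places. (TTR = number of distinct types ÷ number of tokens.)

N = 6 tokens, V = 5 types.
TTR = V / N = 5 / 6 = 0.83

0.83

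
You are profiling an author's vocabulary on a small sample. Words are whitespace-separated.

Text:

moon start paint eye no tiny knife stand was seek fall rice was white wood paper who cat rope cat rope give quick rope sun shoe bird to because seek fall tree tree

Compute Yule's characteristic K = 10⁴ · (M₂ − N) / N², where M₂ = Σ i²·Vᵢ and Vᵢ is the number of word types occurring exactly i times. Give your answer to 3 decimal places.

Frequencies: rope:3, was:2, seek:2, fall:2, cat:2, tree:2, moon:1, start:1, paint:1, eye:1, no:1, tiny:1, knife:1, stand:1, rice:1, white:1, wood:1, paper:1, who:1, give:1, … (6 more, each freq 1)
N = 33. Frequency spectrum: V_1=20, V_2=5, V_3=1
M₂ = 1²·20 + 2²·5 + 3²·1 = 49
K = 10000 × (49 − 33) / 33² = 146.924

146.924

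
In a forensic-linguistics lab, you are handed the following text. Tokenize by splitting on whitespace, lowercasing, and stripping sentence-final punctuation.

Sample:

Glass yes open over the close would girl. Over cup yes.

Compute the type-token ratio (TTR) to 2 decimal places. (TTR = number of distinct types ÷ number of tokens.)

0.82

N = 11 tokens, V = 9 types.
TTR = V / N = 9 / 11 = 0.82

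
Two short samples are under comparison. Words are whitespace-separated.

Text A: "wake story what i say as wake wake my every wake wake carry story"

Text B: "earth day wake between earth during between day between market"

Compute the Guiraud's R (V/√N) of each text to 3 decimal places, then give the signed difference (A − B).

0.508

A: V=9, N=14, R=2.405
B: V=6, N=10, R=1.897
Difference = 2.405 − 1.897 = 0.508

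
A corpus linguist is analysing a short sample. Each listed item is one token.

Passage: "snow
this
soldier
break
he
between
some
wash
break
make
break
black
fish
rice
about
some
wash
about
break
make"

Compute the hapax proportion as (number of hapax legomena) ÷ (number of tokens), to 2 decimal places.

0.40

Frequencies: break:4, some:2, wash:2, make:2, about:2, snow:1, this:1, soldier:1, he:1, between:1, black:1, fish:1, rice:1
Hapax count = 8; token count = 20.
Ratio = 8 / 20 = 0.40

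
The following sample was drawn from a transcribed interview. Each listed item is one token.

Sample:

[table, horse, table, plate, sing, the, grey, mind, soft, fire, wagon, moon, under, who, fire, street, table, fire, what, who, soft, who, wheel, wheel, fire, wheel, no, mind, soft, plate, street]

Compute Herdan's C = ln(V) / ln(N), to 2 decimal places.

N = 31, V = 17.
ln(V) = 2.833213, ln(N) = 3.433987
C = 2.833213 / 3.433987 = 0.83

0.83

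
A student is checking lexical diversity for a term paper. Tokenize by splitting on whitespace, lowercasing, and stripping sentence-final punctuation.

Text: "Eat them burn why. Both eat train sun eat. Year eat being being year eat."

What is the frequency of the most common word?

5

Frequencies: eat:5, year:2, being:2, them:1, burn:1, why:1, both:1, train:1, sun:1
Most common: 'eat' with frequency 5.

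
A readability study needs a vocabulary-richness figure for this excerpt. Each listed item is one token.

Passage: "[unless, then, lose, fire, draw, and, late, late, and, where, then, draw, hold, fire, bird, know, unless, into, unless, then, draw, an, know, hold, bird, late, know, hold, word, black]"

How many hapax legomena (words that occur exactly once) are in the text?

6

Frequencies: unless:3, then:3, draw:3, late:3, hold:3, know:3, fire:2, and:2, bird:2, lose:1, where:1, into:1, an:1, word:1, black:1
Hapax (freq=1): an, black, into, lose, where, word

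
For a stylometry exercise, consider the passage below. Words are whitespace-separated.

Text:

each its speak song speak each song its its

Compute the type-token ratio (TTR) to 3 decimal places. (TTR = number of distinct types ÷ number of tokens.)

N = 9 tokens, V = 4 types.
TTR = V / N = 4 / 9 = 0.444

0.444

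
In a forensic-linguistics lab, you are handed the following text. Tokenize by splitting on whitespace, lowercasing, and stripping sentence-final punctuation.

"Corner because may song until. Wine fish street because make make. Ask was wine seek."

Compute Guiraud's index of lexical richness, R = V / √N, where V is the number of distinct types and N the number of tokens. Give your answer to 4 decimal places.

N = 15, V = 12.
√N = 3.872983
R = 12 / 3.872983 = 3.0984

3.0984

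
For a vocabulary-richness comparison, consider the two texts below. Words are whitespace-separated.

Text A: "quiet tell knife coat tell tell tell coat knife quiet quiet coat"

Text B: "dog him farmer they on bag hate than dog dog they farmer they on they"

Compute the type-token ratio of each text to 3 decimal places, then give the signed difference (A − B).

TTR(A) = 4/12 = 0.333
TTR(B) = 8/15 = 0.533
Difference = 0.333 − 0.533 = -0.200

-0.200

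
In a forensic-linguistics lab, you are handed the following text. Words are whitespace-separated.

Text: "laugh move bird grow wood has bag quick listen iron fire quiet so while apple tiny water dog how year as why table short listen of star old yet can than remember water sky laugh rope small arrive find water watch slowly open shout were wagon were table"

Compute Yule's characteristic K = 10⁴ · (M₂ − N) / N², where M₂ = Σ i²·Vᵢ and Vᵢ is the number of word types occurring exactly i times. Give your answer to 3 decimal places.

Frequencies: water:3, laugh:2, listen:2, table:2, were:2, move:1, bird:1, grow:1, wood:1, has:1, bag:1, quick:1, iron:1, fire:1, quiet:1, so:1, while:1, apple:1, tiny:1, dog:1, … (22 more, each freq 1)
N = 48. Frequency spectrum: V_1=37, V_2=4, V_3=1
M₂ = 1²·37 + 2²·4 + 3²·1 = 62
K = 10000 × (62 − 48) / 48² = 60.764

60.764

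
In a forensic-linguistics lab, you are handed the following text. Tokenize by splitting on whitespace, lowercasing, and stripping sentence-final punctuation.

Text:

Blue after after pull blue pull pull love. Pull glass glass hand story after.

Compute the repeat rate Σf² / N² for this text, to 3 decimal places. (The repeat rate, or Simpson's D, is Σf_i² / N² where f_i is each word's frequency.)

Frequencies: pull:4, after:3, blue:2, glass:2, love:1, hand:1, story:1
Σf² = 36; N² = 196
Repeat rate = 36 / 196 = 0.184

0.184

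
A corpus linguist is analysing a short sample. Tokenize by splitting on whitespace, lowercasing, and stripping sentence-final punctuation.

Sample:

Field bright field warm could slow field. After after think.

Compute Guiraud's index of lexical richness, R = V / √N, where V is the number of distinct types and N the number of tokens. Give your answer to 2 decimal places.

2.21

N = 10, V = 7.
√N = 3.162278
R = 7 / 3.162278 = 2.21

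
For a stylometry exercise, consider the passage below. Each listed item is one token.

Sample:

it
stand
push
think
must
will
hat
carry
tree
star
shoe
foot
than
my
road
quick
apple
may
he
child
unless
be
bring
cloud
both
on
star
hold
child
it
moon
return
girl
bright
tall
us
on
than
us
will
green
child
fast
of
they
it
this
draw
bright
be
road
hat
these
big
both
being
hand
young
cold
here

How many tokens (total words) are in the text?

60

Tokens: it, stand, push, think, must, will, hat, carry, tree, star, shoe, foot, than, my, road, quick, apple, may, he, child, unless, be, bring, cloud, both, on, star, hold, child, it, moon, return, girl, bright, tall, us, on, than, us, will, green, child, fast, of, they, it, this, draw, bright, be, road, hat, these, big, both, being, hand, young, cold, here
N = 60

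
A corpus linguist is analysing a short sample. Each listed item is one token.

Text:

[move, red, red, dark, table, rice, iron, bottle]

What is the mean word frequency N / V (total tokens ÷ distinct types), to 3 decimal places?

N = 8 tokens, V = 7 types.
Mean frequency = N / V = 8 / 7 = 1.143

1.143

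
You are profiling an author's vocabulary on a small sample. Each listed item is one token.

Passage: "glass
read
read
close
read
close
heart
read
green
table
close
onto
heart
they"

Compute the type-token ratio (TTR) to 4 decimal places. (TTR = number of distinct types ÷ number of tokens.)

0.5714

N = 14 tokens, V = 8 types.
TTR = V / N = 8 / 14 = 0.5714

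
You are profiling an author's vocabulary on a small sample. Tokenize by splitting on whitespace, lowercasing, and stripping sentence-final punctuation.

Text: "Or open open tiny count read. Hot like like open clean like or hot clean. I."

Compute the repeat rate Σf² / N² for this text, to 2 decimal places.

0.13

Frequencies: open:3, like:3, or:2, hot:2, clean:2, tiny:1, count:1, read:1, i:1
Σf² = 34; N² = 256
Repeat rate = 34 / 256 = 0.13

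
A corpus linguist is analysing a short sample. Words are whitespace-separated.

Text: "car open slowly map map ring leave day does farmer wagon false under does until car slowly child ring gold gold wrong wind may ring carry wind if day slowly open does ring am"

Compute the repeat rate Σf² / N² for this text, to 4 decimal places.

Frequencies: ring:4, slowly:3, does:3, car:2, open:2, map:2, day:2, gold:2, wind:2, leave:1, farmer:1, wagon:1, false:1, under:1, until:1, child:1, wrong:1, may:1, carry:1, if:1, … (1 more, each freq 1)
Σf² = 70; N² = 1156
Repeat rate = 70 / 1156 = 0.0606

0.0606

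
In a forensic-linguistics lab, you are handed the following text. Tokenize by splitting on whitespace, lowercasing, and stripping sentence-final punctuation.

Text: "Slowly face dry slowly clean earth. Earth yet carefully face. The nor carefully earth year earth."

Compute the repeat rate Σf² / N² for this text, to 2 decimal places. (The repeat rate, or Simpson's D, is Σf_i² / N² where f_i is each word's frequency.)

0.13

Frequencies: earth:4, slowly:2, face:2, carefully:2, dry:1, clean:1, yet:1, the:1, nor:1, year:1
Σf² = 34; N² = 256
Repeat rate = 34 / 256 = 0.13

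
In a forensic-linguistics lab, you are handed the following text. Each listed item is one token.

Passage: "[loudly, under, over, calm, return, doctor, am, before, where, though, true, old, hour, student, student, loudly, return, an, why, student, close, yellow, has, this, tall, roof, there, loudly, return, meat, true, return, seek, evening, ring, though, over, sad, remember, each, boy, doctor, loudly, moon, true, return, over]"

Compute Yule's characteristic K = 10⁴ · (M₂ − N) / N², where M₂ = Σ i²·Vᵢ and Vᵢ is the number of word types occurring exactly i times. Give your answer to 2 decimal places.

Frequencies: return:5, loudly:4, over:3, true:3, student:3, doctor:2, though:2, under:1, calm:1, am:1, before:1, where:1, old:1, hour:1, an:1, why:1, close:1, yellow:1, has:1, this:1, … (12 more, each freq 1)
N = 47. Frequency spectrum: V_1=25, V_2=2, V_3=3, V_4=1, V_5=1
M₂ = 1²·25 + 2²·2 + 3²·3 + 4²·1 + 5²·1 = 101
K = 10000 × (101 − 47) / 47² = 244.45

244.45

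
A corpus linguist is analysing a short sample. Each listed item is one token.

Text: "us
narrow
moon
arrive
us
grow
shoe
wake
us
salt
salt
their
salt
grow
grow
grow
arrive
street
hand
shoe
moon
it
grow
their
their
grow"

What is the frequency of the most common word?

Frequencies: grow:6, us:3, salt:3, their:3, moon:2, arrive:2, shoe:2, narrow:1, wake:1, street:1, hand:1, it:1
Most common: 'grow' with frequency 6.

6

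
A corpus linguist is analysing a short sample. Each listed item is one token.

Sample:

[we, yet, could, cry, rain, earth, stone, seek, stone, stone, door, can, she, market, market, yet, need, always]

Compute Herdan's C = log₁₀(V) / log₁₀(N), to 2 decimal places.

N = 18, V = 14.
log₁₀(V) = 1.146128, log₁₀(N) = 1.255273
C = 1.146128 / 1.255273 = 0.91

0.91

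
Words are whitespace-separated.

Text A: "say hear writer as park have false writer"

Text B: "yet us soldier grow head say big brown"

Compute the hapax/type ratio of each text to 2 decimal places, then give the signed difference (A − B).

A: hapax=6, V=7, ratio=0.86
B: hapax=8, V=8, ratio=1.00
Difference = 0.86 − 1.00 = -0.14

-0.14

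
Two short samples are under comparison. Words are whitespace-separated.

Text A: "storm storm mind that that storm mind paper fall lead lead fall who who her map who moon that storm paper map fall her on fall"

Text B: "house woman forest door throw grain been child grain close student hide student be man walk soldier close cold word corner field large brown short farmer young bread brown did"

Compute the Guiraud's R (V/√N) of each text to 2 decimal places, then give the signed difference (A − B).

A: V=11, N=26, R=2.16
B: V=26, N=30, R=4.75
Difference = 2.16 − 4.75 = -2.59

-2.59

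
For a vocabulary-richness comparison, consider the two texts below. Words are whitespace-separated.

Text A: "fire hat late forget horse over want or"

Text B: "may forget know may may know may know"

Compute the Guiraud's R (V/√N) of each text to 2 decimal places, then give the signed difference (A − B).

A: V=8, N=8, R=2.83
B: V=3, N=8, R=1.06
Difference = 2.83 − 1.06 = 1.77

1.77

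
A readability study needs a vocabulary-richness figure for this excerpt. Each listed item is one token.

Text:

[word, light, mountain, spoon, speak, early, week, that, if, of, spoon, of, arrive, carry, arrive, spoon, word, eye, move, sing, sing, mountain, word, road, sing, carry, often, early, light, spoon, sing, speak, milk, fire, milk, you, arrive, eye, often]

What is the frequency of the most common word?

4

Frequencies: spoon:4, sing:4, word:3, arrive:3, light:2, mountain:2, speak:2, early:2, of:2, carry:2, eye:2, often:2, milk:2, week:1, that:1, if:1, move:1, road:1, fire:1, you:1
Most common: 'spoon' with frequency 4.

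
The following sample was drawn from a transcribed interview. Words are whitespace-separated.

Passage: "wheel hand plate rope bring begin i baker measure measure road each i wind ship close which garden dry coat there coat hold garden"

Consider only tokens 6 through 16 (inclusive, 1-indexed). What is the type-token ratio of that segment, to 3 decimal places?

0.818

Segment tokens 6–16: begin, i, baker, measure, measure, road, each, i, wind, ship, close
Segment N = 11, segment V = 9.
TTR = 9 / 11 = 0.818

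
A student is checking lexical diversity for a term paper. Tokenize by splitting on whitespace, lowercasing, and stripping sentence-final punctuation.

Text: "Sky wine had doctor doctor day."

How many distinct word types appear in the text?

Distinct types: {day, doctor, had, sky, wine}
V = 5

5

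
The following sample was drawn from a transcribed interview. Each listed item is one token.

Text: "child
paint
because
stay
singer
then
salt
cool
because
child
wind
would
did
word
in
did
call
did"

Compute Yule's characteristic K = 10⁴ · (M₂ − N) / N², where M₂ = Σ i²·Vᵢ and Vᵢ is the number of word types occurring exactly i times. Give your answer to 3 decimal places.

Frequencies: did:3, child:2, because:2, paint:1, stay:1, singer:1, then:1, salt:1, cool:1, wind:1, would:1, word:1, in:1, call:1
N = 18. Frequency spectrum: V_1=11, V_2=2, V_3=1
M₂ = 1²·11 + 2²·2 + 3²·1 = 28
K = 10000 × (28 − 18) / 18² = 308.642

308.642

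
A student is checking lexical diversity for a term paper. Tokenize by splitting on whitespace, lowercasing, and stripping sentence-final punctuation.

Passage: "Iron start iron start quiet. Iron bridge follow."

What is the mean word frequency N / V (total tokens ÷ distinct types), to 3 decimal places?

N = 8 tokens, V = 5 types.
Mean frequency = N / V = 8 / 5 = 1.600

1.600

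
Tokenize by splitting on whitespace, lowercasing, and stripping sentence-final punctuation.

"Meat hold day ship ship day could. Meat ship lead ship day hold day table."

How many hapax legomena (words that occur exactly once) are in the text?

Frequencies: day:4, ship:4, meat:2, hold:2, could:1, lead:1, table:1
Hapax (freq=1): could, lead, table

3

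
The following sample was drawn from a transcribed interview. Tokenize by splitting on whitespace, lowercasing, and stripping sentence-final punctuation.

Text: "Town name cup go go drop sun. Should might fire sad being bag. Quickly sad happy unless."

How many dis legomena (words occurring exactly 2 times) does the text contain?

2

Frequencies: go:2, sad:2, town:1, name:1, cup:1, drop:1, sun:1, should:1, might:1, fire:1, being:1, bag:1, quickly:1, happy:1, unless:1
Words with frequency 2: go, sad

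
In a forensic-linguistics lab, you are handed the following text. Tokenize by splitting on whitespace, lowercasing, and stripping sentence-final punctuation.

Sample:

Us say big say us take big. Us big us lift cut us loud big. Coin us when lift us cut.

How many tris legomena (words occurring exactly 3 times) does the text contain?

Frequencies: us:7, big:4, say:2, lift:2, cut:2, take:1, loud:1, coin:1, when:1
Words with frequency 3: (none)

0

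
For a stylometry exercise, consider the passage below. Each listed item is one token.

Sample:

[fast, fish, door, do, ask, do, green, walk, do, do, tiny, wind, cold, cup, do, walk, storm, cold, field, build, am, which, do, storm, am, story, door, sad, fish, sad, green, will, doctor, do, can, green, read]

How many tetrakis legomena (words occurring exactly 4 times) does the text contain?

Frequencies: do:7, green:3, fish:2, door:2, walk:2, cold:2, storm:2, am:2, sad:2, fast:1, ask:1, tiny:1, wind:1, cup:1, field:1, build:1, which:1, story:1, will:1, doctor:1, … (2 more, each freq 1)
Words with frequency 4: (none)

0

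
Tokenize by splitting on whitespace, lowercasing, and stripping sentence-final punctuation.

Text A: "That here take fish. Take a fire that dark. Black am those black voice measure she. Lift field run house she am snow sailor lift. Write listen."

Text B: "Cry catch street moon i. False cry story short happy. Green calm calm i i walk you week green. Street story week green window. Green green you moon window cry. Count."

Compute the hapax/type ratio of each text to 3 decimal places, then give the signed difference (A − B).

0.339

A: hapax=15, V=21, ratio=0.714
B: hapax=6, V=16, ratio=0.375
Difference = 0.714 − 0.375 = 0.339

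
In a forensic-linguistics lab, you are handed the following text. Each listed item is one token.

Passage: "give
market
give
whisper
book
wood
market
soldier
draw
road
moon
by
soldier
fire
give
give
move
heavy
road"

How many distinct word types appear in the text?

Distinct types: {book, by, draw, fire, give, heavy, market, moon, move, road, soldier, whisper, wood}
V = 13

13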